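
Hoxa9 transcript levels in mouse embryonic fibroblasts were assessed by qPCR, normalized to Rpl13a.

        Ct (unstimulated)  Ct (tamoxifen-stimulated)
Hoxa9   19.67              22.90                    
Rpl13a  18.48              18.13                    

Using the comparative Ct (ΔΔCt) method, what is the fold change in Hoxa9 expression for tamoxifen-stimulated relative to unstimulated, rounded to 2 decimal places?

ΔCt(unstimulated) = 19.670 − 18.480 = 1.190
ΔCt(tamoxifen-stimulated) = 22.900 − 18.130 = 4.770
ΔΔCt = 4.770 − 1.190 = 3.580
Fold change = 2^(−3.580) = 0.084

0.08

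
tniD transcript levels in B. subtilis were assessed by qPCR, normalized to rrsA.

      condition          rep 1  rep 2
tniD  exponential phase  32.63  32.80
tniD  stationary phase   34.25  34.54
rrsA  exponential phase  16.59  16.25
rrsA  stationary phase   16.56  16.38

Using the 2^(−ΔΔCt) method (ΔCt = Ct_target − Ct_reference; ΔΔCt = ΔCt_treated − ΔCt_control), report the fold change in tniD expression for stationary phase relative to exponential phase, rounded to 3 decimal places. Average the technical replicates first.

0.323

Mean Ct: tniD exponential phase 32.715; tniD stationary phase 34.395; rrsA exponential phase 16.420; rrsA stationary phase 16.470
ΔCt(exponential phase) = 32.715 − 16.420 = 16.295
ΔCt(stationary phase) = 34.395 − 16.470 = 17.925
ΔΔCt = 17.925 − 16.295 = 1.630
Fold change = 2^(−1.630) = 0.3231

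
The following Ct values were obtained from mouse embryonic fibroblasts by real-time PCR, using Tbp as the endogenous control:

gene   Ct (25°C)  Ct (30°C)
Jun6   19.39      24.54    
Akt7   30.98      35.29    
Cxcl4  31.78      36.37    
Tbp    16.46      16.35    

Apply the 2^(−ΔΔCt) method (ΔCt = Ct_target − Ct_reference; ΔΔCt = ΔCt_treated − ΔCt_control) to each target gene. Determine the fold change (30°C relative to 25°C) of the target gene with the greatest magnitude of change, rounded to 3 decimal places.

Jun6: ΔΔCt = (24.54−16.35) − (19.39−16.46) = 8.19 − 2.93 = 5.26; fold change = 2^-5.26 = 0.026
Akt7: ΔΔCt = (35.29−16.35) − (30.98−16.46) = 18.94 − 14.52 = 4.42; fold change = 2^-4.42 = 0.047
Cxcl4: ΔΔCt = (36.37−16.35) − (31.78−16.46) = 20.02 − 15.32 = 4.70; fold change = 2^-4.70 = 0.038
Jun6 has the largest |ΔΔCt| = 5.26.

0.026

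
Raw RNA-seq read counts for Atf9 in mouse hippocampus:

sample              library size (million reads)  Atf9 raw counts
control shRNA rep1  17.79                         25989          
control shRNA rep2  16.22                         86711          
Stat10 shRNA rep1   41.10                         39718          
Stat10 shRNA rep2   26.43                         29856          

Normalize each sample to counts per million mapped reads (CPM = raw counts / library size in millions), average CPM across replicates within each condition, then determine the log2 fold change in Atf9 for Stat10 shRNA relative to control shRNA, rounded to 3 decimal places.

CPM(control shRNA rep1) = 25989 / 17.79 = 1460.8769
CPM(control shRNA rep2) = 86711 / 16.22 = 5345.9309
CPM(Stat10 shRNA rep1) = 39718 / 41.10 = 966.3747
CPM(Stat10 shRNA rep2) = 29856 / 26.43 = 1129.6254
mean CPM(control shRNA) = 3403.4039; mean CPM(Stat10 shRNA) = 1048.0001
Fold change = 1048.0001 / 3403.4039 = 0.30793
log2(0.30793) = -1.6993

-1.699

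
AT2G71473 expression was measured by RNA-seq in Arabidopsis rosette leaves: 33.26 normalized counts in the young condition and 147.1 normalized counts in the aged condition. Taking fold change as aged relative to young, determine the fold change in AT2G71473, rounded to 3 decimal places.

Fold change = 147.1 / 33.26 = 4.4227
AT2G71473 is upregulated.

4.423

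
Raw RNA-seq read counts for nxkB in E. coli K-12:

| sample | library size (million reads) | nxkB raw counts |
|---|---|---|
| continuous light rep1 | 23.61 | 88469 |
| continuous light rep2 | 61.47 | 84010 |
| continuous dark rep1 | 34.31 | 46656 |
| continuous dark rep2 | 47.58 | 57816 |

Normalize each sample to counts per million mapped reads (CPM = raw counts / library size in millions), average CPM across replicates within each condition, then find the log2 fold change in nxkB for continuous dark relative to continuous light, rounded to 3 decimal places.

CPM(continuous light rep1) = 88469 / 23.61 = 3747.0987
CPM(continuous light rep2) = 84010 / 61.47 = 1366.6829
CPM(continuous dark rep1) = 46656 / 34.31 = 1359.8368
CPM(continuous dark rep2) = 57816 / 47.58 = 1215.1324
mean CPM(continuous light) = 2556.8908; mean CPM(continuous dark) = 1287.4846
Fold change = 1287.4846 / 2556.8908 = 0.50354
log2(0.50354) = -0.9898

-0.990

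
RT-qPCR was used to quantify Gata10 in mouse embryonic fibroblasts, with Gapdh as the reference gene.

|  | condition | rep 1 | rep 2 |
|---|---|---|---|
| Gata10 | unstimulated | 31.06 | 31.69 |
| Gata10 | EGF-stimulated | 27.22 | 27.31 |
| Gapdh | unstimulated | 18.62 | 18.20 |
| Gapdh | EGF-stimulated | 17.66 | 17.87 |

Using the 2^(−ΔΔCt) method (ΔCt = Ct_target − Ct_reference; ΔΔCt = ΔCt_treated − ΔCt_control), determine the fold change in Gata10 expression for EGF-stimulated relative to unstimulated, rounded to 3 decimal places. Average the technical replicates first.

11.043

Mean Ct: Gata10 unstimulated 31.375; Gata10 EGF-stimulated 27.265; Gapdh unstimulated 18.410; Gapdh EGF-stimulated 17.765
ΔCt(unstimulated) = 31.375 − 18.410 = 12.965
ΔCt(EGF-stimulated) = 27.265 − 17.765 = 9.500
ΔΔCt = 9.500 − 12.965 = -3.465
Fold change = 2^(−(-3.465)) = 2^3.465 = 11.0425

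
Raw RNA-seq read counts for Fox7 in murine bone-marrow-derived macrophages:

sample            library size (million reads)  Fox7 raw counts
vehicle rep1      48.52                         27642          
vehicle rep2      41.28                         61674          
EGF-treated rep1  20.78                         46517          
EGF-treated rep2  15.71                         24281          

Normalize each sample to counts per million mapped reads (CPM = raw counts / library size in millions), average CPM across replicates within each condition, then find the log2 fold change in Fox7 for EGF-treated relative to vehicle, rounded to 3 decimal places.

CPM(vehicle rep1) = 27642 / 48.52 = 569.7032
CPM(vehicle rep2) = 61674 / 41.28 = 1494.0407
CPM(EGF-treated rep1) = 46517 / 20.78 = 2238.5467
CPM(EGF-treated rep2) = 24281 / 15.71 = 1545.5761
mean CPM(vehicle) = 1031.8720; mean CPM(EGF-treated) = 1892.0614
Fold change = 1892.0614 / 1031.8720 = 1.83362
log2(1.83362) = 0.8747

0.875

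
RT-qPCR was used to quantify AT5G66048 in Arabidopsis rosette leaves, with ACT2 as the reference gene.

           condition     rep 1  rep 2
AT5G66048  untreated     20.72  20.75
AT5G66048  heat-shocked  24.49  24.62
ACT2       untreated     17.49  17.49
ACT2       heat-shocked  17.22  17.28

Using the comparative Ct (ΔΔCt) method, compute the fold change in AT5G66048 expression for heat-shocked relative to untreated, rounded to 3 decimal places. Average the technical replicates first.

Mean Ct: AT5G66048 untreated 20.735; AT5G66048 heat-shocked 24.555; ACT2 untreated 17.490; ACT2 heat-shocked 17.250
ΔCt(untreated) = 20.735 − 17.490 = 3.245
ΔCt(heat-shocked) = 24.555 − 17.250 = 7.305
ΔΔCt = 7.305 − 3.245 = 4.060
Fold change = 2^(−4.060) = 0.0600

0.060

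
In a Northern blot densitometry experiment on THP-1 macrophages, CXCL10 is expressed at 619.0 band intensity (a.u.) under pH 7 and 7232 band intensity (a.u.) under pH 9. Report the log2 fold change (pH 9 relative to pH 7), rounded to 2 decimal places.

Fold change = 7232 / 619.0 = 11.6834
log2(11.6834) = 3.546

3.55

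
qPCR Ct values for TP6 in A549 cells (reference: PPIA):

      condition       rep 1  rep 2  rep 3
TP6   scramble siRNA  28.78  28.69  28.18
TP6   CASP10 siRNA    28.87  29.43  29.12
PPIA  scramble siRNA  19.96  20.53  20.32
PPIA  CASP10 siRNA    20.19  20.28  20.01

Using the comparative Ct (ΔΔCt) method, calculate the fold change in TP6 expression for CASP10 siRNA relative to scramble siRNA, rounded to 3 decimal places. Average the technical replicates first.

0.616

Mean Ct: TP6 scramble siRNA 28.550; TP6 CASP10 siRNA 29.140; PPIA scramble siRNA 20.270; PPIA CASP10 siRNA 20.160
ΔCt(scramble siRNA) = 28.550 − 20.270 = 8.280
ΔCt(CASP10 siRNA) = 29.140 − 20.160 = 8.980
ΔΔCt = 8.980 − 8.280 = 0.700
Fold change = 2^(−0.700) = 0.6156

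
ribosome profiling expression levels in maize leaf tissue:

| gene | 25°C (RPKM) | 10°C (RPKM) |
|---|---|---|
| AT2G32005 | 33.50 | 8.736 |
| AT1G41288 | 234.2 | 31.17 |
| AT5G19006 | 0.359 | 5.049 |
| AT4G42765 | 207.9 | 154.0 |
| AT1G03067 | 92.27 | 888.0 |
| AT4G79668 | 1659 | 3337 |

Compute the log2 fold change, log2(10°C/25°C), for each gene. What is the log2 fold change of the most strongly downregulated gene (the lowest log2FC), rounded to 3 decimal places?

log2(8.736/33.50) = -1.939  (AT2G32005)
log2(31.17/234.2) = -2.910  (AT1G41288)
log2(5.049/0.359) = 3.814  (AT5G19006)
log2(154.0/207.9) = -0.433  (AT4G42765)
log2(888.0/92.27) = 3.267  (AT1G03067)
log2(3337/1659) = 1.008  (AT4G79668)
AT1G41288 is most strongly downregulated.

-2.910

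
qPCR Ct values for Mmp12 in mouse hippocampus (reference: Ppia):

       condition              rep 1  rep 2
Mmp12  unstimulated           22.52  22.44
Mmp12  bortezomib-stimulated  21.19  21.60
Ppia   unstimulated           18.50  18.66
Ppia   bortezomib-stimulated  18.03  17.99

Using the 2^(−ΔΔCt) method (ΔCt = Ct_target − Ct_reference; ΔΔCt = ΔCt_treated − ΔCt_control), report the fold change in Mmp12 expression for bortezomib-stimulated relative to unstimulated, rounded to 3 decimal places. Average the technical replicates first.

Mean Ct: Mmp12 unstimulated 22.480; Mmp12 bortezomib-stimulated 21.395; Ppia unstimulated 18.580; Ppia bortezomib-stimulated 18.010
ΔCt(unstimulated) = 22.480 − 18.580 = 3.900
ΔCt(bortezomib-stimulated) = 21.395 − 18.010 = 3.385
ΔΔCt = 3.385 − 3.900 = -0.515
Fold change = 2^(−(-0.515)) = 2^0.515 = 1.4290

1.429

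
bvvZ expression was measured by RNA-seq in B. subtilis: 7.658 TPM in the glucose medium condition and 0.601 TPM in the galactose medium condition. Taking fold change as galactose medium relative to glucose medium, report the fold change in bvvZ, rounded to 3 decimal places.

Fold change = 0.601 / 7.658 = 0.0785
bvvZ is downregulated.

0.078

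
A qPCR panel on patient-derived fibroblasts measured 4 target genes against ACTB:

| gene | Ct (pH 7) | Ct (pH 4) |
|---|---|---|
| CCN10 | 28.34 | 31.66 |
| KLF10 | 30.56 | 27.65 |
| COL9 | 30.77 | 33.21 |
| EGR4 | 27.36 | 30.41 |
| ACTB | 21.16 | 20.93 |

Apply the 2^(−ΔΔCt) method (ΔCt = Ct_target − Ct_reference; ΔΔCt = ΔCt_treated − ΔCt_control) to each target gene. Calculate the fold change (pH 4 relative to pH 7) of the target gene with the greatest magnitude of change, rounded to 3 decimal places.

CCN10: ΔΔCt = (31.66−20.93) − (28.34−21.16) = 10.73 − 7.18 = 3.55; fold change = 2^-3.55 = 0.085
KLF10: ΔΔCt = (27.65−20.93) − (30.56−21.16) = 6.72 − 9.40 = -2.68; fold change = 2^2.68 = 6.409
COL9: ΔΔCt = (33.21−20.93) − (30.77−21.16) = 12.28 − 9.61 = 2.67; fold change = 2^-2.67 = 0.157
EGR4: ΔΔCt = (30.41−20.93) − (27.36−21.16) = 9.48 − 6.20 = 3.28; fold change = 2^-3.28 = 0.103
CCN10 has the largest |ΔΔCt| = 3.55.

0.085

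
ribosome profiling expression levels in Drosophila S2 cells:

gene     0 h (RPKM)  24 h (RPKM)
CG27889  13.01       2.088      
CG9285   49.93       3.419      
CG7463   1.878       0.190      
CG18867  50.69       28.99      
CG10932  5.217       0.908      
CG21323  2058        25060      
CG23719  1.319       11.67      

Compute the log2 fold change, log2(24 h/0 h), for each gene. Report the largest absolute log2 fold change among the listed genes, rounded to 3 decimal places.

3.868

log2(2.088/13.01) = -2.639  (CG27889)
log2(3.419/49.93) = -3.868  (CG9285)
log2(0.190/1.878) = -3.305  (CG7463)
log2(28.99/50.69) = -0.806  (CG18867)
log2(0.908/5.217) = -2.522  (CG10932)
log2(25060/2058) = 3.606  (CG21323)
log2(11.67/1.319) = 3.145  (CG23719)
The largest magnitude belongs to CG9285.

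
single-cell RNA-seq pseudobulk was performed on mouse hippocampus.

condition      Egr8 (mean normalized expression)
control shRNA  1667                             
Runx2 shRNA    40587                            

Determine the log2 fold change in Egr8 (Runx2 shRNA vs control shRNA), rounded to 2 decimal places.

4.61

Fold change = 40587 / 1667 = 24.3473
log2(24.3473) = 4.606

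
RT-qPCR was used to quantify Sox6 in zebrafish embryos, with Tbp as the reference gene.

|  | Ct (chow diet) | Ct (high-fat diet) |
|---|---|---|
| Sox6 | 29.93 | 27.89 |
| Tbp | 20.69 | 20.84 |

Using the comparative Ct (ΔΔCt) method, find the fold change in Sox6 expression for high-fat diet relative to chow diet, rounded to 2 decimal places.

ΔCt(chow diet) = 29.930 − 20.690 = 9.240
ΔCt(high-fat diet) = 27.890 − 20.840 = 7.050
ΔΔCt = 7.050 − 9.240 = -2.190
Fold change = 2^(−(-2.190)) = 2^2.190 = 4.563

4.56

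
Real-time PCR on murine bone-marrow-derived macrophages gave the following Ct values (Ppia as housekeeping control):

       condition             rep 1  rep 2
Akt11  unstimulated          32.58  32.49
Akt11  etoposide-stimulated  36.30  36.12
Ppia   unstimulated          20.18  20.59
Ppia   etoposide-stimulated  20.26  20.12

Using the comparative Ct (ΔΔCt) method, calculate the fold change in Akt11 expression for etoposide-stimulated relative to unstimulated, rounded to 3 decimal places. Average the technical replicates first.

0.068

Mean Ct: Akt11 unstimulated 32.535; Akt11 etoposide-stimulated 36.210; Ppia unstimulated 20.385; Ppia etoposide-stimulated 20.190
ΔCt(unstimulated) = 32.535 − 20.385 = 12.150
ΔCt(etoposide-stimulated) = 36.210 − 20.190 = 16.020
ΔΔCt = 16.020 − 12.150 = 3.870
Fold change = 2^(−3.870) = 0.0684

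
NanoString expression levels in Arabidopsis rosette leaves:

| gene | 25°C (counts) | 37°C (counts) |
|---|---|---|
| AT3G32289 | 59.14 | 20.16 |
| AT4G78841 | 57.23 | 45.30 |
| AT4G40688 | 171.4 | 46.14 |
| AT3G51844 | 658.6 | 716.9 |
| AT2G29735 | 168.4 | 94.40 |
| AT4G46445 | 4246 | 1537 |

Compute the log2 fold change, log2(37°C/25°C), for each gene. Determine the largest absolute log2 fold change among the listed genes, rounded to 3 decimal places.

1.893

log2(20.16/59.14) = -1.553  (AT3G32289)
log2(45.30/57.23) = -0.337  (AT4G78841)
log2(46.14/171.4) = -1.893  (AT4G40688)
log2(716.9/658.6) = 0.122  (AT3G51844)
log2(94.40/168.4) = -0.835  (AT2G29735)
log2(1537/4246) = -1.466  (AT4G46445)
The largest magnitude belongs to AT4G40688.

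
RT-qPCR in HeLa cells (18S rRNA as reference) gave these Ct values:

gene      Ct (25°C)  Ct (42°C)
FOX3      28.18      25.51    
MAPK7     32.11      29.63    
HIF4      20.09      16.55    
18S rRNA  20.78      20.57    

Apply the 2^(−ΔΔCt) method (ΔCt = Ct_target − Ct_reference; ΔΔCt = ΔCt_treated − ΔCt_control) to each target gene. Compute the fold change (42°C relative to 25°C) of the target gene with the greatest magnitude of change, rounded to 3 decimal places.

10.056

FOX3: ΔΔCt = (25.51−20.57) − (28.18−20.78) = 4.94 − 7.40 = -2.46; fold change = 2^2.46 = 5.502
MAPK7: ΔΔCt = (29.63−20.57) − (32.11−20.78) = 9.06 − 11.33 = -2.27; fold change = 2^2.27 = 4.823
HIF4: ΔΔCt = (16.55−20.57) − (20.09−20.78) = -4.02 − (-0.69) = -3.33; fold change = 2^3.33 = 10.056
HIF4 has the largest |ΔΔCt| = 3.33.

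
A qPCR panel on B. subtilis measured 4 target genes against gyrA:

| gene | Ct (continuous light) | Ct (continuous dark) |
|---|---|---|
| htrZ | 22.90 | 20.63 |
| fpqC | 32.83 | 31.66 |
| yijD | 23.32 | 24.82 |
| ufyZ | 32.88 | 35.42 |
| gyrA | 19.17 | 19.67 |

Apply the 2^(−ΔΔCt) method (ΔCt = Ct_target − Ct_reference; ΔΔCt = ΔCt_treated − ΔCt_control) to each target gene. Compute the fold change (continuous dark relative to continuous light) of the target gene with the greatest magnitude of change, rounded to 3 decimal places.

htrZ: ΔΔCt = (20.63−19.67) − (22.90−19.17) = 0.96 − 3.73 = -2.77; fold change = 2^2.77 = 6.821
fpqC: ΔΔCt = (31.66−19.67) − (32.83−19.17) = 11.99 − 13.66 = -1.67; fold change = 2^1.67 = 3.182
yijD: ΔΔCt = (24.82−19.67) − (23.32−19.17) = 5.15 − 4.15 = 1.00; fold change = 2^-1.00 = 0.500
ufyZ: ΔΔCt = (35.42−19.67) − (32.88−19.17) = 15.75 − 13.71 = 2.04; fold change = 2^-2.04 = 0.243
htrZ has the largest |ΔΔCt| = 2.77.

6.821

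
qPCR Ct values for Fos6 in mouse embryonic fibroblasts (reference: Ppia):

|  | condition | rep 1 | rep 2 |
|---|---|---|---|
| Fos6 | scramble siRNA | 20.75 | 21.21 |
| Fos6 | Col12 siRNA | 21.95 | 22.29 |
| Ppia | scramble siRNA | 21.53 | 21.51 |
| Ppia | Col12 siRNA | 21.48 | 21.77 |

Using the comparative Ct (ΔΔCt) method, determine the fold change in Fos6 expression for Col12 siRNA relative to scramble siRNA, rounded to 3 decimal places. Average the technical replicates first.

0.488

Mean Ct: Fos6 scramble siRNA 20.980; Fos6 Col12 siRNA 22.120; Ppia scramble siRNA 21.520; Ppia Col12 siRNA 21.625
ΔCt(scramble siRNA) = 20.980 − 21.520 = -0.540
ΔCt(Col12 siRNA) = 22.120 − 21.625 = 0.495
ΔΔCt = 0.495 − (-0.540) = 1.035
Fold change = 2^(−1.035) = 0.4880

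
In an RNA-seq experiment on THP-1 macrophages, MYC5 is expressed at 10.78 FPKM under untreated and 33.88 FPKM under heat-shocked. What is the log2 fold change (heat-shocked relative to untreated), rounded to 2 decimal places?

1.65

Fold change = 33.88 / 10.78 = 3.1429
log2(3.1429) = 1.652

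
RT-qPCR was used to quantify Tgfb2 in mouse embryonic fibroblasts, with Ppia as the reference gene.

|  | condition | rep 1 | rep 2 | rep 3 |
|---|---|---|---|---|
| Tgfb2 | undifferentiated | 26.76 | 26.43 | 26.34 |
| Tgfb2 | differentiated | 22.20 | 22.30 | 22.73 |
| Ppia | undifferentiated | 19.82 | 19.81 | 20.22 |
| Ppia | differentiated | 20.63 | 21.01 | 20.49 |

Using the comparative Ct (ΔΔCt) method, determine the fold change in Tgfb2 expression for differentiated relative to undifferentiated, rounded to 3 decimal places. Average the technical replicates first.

29.041

Mean Ct: Tgfb2 undifferentiated 26.510; Tgfb2 differentiated 22.410; Ppia undifferentiated 19.950; Ppia differentiated 20.710
ΔCt(undifferentiated) = 26.510 − 19.950 = 6.560
ΔCt(differentiated) = 22.410 − 20.710 = 1.700
ΔΔCt = 1.700 − 6.560 = -4.860
Fold change = 2^(−(-4.860)) = 2^4.860 = 29.0406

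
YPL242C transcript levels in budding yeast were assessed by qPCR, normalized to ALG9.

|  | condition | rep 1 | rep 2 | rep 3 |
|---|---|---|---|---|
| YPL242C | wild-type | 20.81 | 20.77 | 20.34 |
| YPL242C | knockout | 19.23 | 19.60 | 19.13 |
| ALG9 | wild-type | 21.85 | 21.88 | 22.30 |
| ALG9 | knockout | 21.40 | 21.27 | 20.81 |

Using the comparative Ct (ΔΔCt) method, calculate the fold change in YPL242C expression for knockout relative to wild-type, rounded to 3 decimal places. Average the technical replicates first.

1.385

Mean Ct: YPL242C wild-type 20.640; YPL242C knockout 19.320; ALG9 wild-type 22.010; ALG9 knockout 21.160
ΔCt(wild-type) = 20.640 − 22.010 = -1.370
ΔCt(knockout) = 19.320 − 21.160 = -1.840
ΔΔCt = -1.840 − (-1.370) = -0.470
Fold change = 2^(−(-0.470)) = 2^0.470 = 1.3851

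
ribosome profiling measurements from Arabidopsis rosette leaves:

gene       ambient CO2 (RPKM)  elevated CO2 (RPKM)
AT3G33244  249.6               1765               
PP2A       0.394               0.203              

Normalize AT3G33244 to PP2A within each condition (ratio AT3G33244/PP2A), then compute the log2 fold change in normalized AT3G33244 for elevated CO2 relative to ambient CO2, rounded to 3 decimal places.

3.779

AT3G33244/PP2A (ambient CO2) = 249.6 / 0.394 = 633.5
AT3G33244/PP2A (elevated CO2) = 1765 / 0.203 = 8694.6
Fold change = 8694.6 / 633.5 = 13.7246
log2(13.7246) = 3.7787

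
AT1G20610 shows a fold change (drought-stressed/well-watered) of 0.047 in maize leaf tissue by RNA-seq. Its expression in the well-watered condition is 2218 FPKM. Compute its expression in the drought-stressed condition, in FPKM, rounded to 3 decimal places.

104.246

drought-stressed expression = 2218 × 0.047 = 104.246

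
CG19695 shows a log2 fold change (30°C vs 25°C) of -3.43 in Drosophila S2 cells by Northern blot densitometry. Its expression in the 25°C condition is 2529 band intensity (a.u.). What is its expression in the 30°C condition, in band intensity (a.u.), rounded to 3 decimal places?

234.648

Fold change = 2^(-3.43) = 0.0928
30°C expression = 2529 × 0.0928 = 234.648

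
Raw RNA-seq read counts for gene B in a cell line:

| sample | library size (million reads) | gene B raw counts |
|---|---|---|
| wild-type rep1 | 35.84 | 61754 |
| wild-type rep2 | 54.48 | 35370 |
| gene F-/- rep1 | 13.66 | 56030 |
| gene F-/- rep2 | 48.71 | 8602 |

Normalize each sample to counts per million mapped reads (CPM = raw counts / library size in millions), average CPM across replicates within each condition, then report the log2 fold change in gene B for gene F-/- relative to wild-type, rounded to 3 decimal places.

CPM(wild-type rep1) = 61754 / 35.84 = 1723.0469
CPM(wild-type rep2) = 35370 / 54.48 = 649.2291
CPM(gene F-/- rep1) = 56030 / 13.66 = 4101.7570
CPM(gene F-/- rep2) = 8602 / 48.71 = 176.5962
mean CPM(wild-type) = 1186.1380; mean CPM(gene F-/-) = 2139.1766
Fold change = 2139.1766 / 1186.1380 = 1.80348
log2(1.80348) = 0.8508

0.851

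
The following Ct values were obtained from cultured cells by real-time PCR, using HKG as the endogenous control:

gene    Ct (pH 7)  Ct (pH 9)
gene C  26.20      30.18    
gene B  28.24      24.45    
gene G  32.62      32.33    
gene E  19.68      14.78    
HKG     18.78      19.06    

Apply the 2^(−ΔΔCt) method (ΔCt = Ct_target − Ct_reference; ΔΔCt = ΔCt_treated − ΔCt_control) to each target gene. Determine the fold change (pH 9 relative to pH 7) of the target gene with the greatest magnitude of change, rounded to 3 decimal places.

36.252

gene C: ΔΔCt = (30.18−19.06) − (26.20−18.78) = 11.12 − 7.42 = 3.70; fold change = 2^-3.70 = 0.077
gene B: ΔΔCt = (24.45−19.06) − (28.24−18.78) = 5.39 − 9.46 = -4.07; fold change = 2^4.07 = 16.795
gene G: ΔΔCt = (32.33−19.06) − (32.62−18.78) = 13.27 − 13.84 = -0.57; fold change = 2^0.57 = 1.485
gene E: ΔΔCt = (14.78−19.06) − (19.68−18.78) = -4.28 − 0.90 = -5.18; fold change = 2^5.18 = 36.252
gene E has the largest |ΔΔCt| = 5.18.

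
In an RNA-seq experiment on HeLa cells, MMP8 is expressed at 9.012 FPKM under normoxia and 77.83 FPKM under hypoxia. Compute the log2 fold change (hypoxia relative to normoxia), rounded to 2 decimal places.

3.11

Fold change = 77.83 / 9.012 = 8.6363
log2(8.6363) = 3.110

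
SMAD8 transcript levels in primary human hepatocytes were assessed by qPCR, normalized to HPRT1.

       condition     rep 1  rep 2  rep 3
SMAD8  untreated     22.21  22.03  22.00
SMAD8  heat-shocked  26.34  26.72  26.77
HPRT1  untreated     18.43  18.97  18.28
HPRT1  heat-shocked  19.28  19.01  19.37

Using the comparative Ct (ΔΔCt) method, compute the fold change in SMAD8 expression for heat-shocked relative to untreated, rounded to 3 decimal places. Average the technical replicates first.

0.068

Mean Ct: SMAD8 untreated 22.080; SMAD8 heat-shocked 26.610; HPRT1 untreated 18.560; HPRT1 heat-shocked 19.220
ΔCt(untreated) = 22.080 − 18.560 = 3.520
ΔCt(heat-shocked) = 26.610 − 19.220 = 7.390
ΔΔCt = 7.390 − 3.520 = 3.870
Fold change = 2^(−3.870) = 0.0684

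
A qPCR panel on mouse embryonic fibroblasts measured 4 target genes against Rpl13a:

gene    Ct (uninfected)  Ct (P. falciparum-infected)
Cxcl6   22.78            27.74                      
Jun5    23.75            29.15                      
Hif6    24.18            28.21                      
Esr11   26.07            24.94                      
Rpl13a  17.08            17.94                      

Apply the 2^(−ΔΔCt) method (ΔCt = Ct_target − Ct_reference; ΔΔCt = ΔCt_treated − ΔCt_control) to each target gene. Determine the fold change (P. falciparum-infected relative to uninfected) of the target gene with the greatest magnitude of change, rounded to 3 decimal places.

0.043

Cxcl6: ΔΔCt = (27.74−17.94) − (22.78−17.08) = 9.80 − 5.70 = 4.10; fold change = 2^-4.10 = 0.058
Jun5: ΔΔCt = (29.15−17.94) − (23.75−17.08) = 11.21 − 6.67 = 4.54; fold change = 2^-4.54 = 0.043
Hif6: ΔΔCt = (28.21−17.94) − (24.18−17.08) = 10.27 − 7.10 = 3.17; fold change = 2^-3.17 = 0.111
Esr11: ΔΔCt = (24.94−17.94) − (26.07−17.08) = 7.00 − 8.99 = -1.99; fold change = 2^1.99 = 3.972
Jun5 has the largest |ΔΔCt| = 4.54.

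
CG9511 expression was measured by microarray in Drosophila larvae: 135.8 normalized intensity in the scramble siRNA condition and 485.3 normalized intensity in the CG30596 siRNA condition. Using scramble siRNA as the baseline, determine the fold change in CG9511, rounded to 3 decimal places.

3.574

Fold change = 485.3 / 135.8 = 3.5736
CG9511 is upregulated.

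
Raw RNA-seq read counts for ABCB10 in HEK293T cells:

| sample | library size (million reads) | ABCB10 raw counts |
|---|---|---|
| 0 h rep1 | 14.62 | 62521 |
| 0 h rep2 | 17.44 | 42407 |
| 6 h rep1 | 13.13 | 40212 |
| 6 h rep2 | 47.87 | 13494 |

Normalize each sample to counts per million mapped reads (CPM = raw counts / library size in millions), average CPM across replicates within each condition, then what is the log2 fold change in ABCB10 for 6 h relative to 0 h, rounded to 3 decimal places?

-1.004

CPM(0 h rep1) = 62521 / 14.62 = 4276.4022
CPM(0 h rep2) = 42407 / 17.44 = 2431.5940
CPM(6 h rep1) = 40212 / 13.13 = 3062.6047
CPM(6 h rep2) = 13494 / 47.87 = 281.8884
mean CPM(0 h) = 3353.9981; mean CPM(6 h) = 1672.2466
Fold change = 1672.2466 / 3353.9981 = 0.49858
log2(0.49858) = -1.0041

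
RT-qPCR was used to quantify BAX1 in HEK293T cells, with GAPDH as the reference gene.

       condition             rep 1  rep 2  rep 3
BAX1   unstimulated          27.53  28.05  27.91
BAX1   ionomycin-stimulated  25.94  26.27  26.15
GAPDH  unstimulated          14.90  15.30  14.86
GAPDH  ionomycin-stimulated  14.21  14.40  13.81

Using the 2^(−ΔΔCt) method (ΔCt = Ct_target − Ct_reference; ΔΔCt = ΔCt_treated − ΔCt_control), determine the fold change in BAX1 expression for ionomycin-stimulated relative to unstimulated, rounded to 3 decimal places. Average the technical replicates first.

1.778

Mean Ct: BAX1 unstimulated 27.830; BAX1 ionomycin-stimulated 26.120; GAPDH unstimulated 15.020; GAPDH ionomycin-stimulated 14.140
ΔCt(unstimulated) = 27.830 − 15.020 = 12.810
ΔCt(ionomycin-stimulated) = 26.120 − 14.140 = 11.980
ΔΔCt = 11.980 − 12.810 = -0.830
Fold change = 2^(−(-0.830)) = 2^0.830 = 1.7777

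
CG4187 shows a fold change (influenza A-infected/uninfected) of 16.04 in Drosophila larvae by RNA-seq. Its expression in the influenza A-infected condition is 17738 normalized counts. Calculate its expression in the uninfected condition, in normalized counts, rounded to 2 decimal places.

uninfected expression = 17738 / 16.04 = 1105.86

1105.86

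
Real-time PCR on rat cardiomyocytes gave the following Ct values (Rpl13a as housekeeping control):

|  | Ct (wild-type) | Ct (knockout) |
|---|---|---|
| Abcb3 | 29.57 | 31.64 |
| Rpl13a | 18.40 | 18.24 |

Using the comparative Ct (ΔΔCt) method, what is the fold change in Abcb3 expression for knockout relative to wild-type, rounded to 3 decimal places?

0.213

ΔCt(wild-type) = 29.570 − 18.400 = 11.170
ΔCt(knockout) = 31.640 − 18.240 = 13.400
ΔΔCt = 13.400 − 11.170 = 2.230
Fold change = 2^(−2.230) = 0.2132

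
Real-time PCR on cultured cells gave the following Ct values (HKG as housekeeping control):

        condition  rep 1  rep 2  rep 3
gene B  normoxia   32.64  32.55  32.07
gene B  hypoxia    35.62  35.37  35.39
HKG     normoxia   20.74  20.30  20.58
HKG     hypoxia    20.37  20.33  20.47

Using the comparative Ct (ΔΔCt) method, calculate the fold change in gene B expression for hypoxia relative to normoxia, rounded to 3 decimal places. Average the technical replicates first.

0.110

Mean Ct: gene B normoxia 32.420; gene B hypoxia 35.460; HKG normoxia 20.540; HKG hypoxia 20.390
ΔCt(normoxia) = 32.420 − 20.540 = 11.880
ΔCt(hypoxia) = 35.460 − 20.390 = 15.070
ΔΔCt = 15.070 − 11.880 = 3.190
Fold change = 2^(−3.190) = 0.1096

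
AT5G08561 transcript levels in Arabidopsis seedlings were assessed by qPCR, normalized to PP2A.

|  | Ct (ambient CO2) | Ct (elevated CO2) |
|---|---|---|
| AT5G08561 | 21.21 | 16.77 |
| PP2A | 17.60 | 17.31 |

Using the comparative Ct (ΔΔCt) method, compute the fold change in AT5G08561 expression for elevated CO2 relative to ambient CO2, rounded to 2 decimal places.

ΔCt(ambient CO2) = 21.210 − 17.600 = 3.610
ΔCt(elevated CO2) = 16.770 − 17.310 = -0.540
ΔΔCt = -0.540 − 3.610 = -4.150
Fold change = 2^(−(-4.150)) = 2^4.150 = 17.753

17.75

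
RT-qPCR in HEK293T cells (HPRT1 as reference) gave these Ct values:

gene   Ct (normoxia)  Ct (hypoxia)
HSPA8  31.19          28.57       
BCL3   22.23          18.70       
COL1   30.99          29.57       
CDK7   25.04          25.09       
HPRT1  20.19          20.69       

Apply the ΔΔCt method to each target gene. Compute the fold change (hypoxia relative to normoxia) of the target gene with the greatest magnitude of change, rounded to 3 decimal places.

HSPA8: ΔΔCt = (28.57−20.69) − (31.19−20.19) = 7.88 − 11.00 = -3.12; fold change = 2^3.12 = 8.694
BCL3: ΔΔCt = (18.70−20.69) − (22.23−20.19) = -1.99 − 2.04 = -4.03; fold change = 2^4.03 = 16.336
COL1: ΔΔCt = (29.57−20.69) − (30.99−20.19) = 8.88 − 10.80 = -1.92; fold change = 2^1.92 = 3.784
CDK7: ΔΔCt = (25.09−20.69) − (25.04−20.19) = 4.40 − 4.85 = -0.45; fold change = 2^0.45 = 1.366
BCL3 has the largest |ΔΔCt| = 4.03.

16.336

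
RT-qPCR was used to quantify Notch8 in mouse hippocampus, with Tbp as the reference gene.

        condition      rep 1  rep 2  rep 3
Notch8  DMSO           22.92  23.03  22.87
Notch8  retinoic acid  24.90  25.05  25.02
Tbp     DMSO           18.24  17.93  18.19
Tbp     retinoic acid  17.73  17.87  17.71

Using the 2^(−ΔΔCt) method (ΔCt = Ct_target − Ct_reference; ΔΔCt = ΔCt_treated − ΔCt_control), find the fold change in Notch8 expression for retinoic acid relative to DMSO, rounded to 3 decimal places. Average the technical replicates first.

0.189

Mean Ct: Notch8 DMSO 22.940; Notch8 retinoic acid 24.990; Tbp DMSO 18.120; Tbp retinoic acid 17.770
ΔCt(DMSO) = 22.940 − 18.120 = 4.820
ΔCt(retinoic acid) = 24.990 − 17.770 = 7.220
ΔΔCt = 7.220 − 4.820 = 2.400
Fold change = 2^(−2.400) = 0.1895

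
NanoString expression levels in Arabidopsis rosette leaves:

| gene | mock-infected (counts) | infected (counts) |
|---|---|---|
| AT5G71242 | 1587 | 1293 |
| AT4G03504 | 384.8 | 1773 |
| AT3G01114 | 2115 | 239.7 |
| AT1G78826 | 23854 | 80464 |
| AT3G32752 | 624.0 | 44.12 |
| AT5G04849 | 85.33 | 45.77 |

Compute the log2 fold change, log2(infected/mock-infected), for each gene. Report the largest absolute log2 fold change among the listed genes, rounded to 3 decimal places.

3.822

log2(1293/1587) = -0.296  (AT5G71242)
log2(1773/384.8) = 2.204  (AT4G03504)
log2(239.7/2115) = -3.141  (AT3G01114)
log2(80464/23854) = 1.754  (AT1G78826)
log2(44.12/624.0) = -3.822  (AT3G32752)
log2(45.77/85.33) = -0.899  (AT5G04849)
The largest magnitude belongs to AT3G32752.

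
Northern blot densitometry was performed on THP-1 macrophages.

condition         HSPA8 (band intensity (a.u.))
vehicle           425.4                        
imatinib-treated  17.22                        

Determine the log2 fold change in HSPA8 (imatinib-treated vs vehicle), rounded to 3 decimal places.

-4.627

Fold change = 17.22 / 425.4 = 0.0405
log2(0.0405) = -4.6267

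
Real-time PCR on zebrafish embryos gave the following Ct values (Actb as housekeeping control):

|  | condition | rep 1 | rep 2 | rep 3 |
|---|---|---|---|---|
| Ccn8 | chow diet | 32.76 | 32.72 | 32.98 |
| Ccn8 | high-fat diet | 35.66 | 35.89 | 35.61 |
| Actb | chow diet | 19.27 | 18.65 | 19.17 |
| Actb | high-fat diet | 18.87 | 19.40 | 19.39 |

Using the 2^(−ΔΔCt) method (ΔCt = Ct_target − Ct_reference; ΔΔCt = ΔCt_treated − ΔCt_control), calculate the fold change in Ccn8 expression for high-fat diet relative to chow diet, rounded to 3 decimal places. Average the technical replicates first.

0.153

Mean Ct: Ccn8 chow diet 32.820; Ccn8 high-fat diet 35.720; Actb chow diet 19.030; Actb high-fat diet 19.220
ΔCt(chow diet) = 32.820 − 19.030 = 13.790
ΔCt(high-fat diet) = 35.720 − 19.220 = 16.500
ΔΔCt = 16.500 − 13.790 = 2.710
Fold change = 2^(−2.710) = 0.1528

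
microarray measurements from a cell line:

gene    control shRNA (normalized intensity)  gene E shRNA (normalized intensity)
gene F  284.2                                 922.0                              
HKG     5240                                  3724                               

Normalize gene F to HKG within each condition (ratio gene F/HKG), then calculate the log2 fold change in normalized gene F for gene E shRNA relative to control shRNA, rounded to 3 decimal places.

gene F/HKG (control shRNA) = 284.2 / 5240 = 0.054237
gene F/HKG (gene E shRNA) = 922.0 / 3724 = 0.24758
Fold change = 0.24758 / 0.054237 = 4.5649
log2(4.5649) = 2.1906

2.191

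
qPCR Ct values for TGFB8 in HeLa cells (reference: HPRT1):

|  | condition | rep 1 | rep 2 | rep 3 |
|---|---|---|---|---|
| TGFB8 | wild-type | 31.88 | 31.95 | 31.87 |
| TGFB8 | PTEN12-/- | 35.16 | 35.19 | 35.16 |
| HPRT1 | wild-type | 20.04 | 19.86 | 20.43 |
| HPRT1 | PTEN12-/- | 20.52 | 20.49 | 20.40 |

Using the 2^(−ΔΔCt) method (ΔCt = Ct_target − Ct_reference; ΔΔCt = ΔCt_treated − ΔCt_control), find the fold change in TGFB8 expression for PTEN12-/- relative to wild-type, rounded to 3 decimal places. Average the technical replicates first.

Mean Ct: TGFB8 wild-type 31.900; TGFB8 PTEN12-/- 35.170; HPRT1 wild-type 20.110; HPRT1 PTEN12-/- 20.470
ΔCt(wild-type) = 31.900 − 20.110 = 11.790
ΔCt(PTEN12-/-) = 35.170 − 20.470 = 14.700
ΔΔCt = 14.700 − 11.790 = 2.910
Fold change = 2^(−2.910) = 0.1330

0.133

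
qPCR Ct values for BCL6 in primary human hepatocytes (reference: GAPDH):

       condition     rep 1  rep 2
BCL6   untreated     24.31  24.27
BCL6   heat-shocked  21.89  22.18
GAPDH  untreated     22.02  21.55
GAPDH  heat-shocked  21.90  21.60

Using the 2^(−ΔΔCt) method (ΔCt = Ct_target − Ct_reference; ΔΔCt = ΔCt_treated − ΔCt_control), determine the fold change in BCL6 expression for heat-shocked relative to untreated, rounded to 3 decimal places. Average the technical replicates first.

4.659

Mean Ct: BCL6 untreated 24.290; BCL6 heat-shocked 22.035; GAPDH untreated 21.785; GAPDH heat-shocked 21.750
ΔCt(untreated) = 24.290 − 21.785 = 2.505
ΔCt(heat-shocked) = 22.035 − 21.750 = 0.285
ΔΔCt = 0.285 − 2.505 = -2.220
Fold change = 2^(−(-2.220)) = 2^2.220 = 4.6589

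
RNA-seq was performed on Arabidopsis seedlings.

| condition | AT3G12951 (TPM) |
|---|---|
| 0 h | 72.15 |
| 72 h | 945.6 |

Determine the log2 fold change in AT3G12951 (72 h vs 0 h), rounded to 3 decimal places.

3.712

Fold change = 945.6 / 72.15 = 13.1060
log2(13.1060) = 3.7122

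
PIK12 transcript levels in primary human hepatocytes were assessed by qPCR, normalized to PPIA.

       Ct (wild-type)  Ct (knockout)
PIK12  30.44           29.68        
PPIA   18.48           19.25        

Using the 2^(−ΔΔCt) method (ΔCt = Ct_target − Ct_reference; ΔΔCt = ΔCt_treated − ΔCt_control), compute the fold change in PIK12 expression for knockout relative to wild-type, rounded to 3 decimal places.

ΔCt(wild-type) = 30.440 − 18.480 = 11.960
ΔCt(knockout) = 29.680 − 19.250 = 10.430
ΔΔCt = 10.430 − 11.960 = -1.530
Fold change = 2^(−(-1.530)) = 2^1.530 = 2.8879

2.888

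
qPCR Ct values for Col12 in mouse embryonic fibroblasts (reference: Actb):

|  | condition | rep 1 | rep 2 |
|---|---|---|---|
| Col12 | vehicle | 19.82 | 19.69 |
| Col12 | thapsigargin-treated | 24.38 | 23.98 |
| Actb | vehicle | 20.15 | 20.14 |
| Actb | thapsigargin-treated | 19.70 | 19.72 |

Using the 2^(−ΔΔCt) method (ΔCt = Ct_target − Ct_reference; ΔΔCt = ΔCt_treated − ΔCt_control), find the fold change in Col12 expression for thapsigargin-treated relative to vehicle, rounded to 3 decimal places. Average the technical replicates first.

Mean Ct: Col12 vehicle 19.755; Col12 thapsigargin-treated 24.180; Actb vehicle 20.145; Actb thapsigargin-treated 19.710
ΔCt(vehicle) = 19.755 − 20.145 = -0.390
ΔCt(thapsigargin-treated) = 24.180 − 19.710 = 4.470
ΔΔCt = 4.470 − (-0.390) = 4.860
Fold change = 2^(−4.860) = 0.0344

0.034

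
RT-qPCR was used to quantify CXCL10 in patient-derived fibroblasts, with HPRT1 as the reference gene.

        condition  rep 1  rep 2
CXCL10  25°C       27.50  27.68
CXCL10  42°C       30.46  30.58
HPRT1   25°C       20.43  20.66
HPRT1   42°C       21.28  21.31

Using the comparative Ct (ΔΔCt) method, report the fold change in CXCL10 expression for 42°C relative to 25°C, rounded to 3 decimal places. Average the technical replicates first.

0.221

Mean Ct: CXCL10 25°C 27.590; CXCL10 42°C 30.520; HPRT1 25°C 20.545; HPRT1 42°C 21.295
ΔCt(25°C) = 27.590 − 20.545 = 7.045
ΔCt(42°C) = 30.520 − 21.295 = 9.225
ΔΔCt = 9.225 − 7.045 = 2.180
Fold change = 2^(−2.180) = 0.2207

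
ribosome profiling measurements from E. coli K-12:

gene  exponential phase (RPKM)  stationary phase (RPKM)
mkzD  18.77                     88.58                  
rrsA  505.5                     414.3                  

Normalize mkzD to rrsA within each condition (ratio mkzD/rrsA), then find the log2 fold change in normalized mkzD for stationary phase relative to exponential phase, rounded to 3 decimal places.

mkzD/rrsA (exponential phase) = 18.77 / 505.5 = 0.037132
mkzD/rrsA (stationary phase) = 88.58 / 414.3 = 0.21381
Fold change = 0.21381 / 0.037132 = 5.7581
log2(5.7581) = 2.5256

2.526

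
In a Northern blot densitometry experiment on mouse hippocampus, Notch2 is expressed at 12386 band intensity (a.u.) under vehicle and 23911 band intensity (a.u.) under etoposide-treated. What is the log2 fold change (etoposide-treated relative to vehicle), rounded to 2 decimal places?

Fold change = 23911 / 12386 = 1.9305
log2(1.9305) = 0.949

0.95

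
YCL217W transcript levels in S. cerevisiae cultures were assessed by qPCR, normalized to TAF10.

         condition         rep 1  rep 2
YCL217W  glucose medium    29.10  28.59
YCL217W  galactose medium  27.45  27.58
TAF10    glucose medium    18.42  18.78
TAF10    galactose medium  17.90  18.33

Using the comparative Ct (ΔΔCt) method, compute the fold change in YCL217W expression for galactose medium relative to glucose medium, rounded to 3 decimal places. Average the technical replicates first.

1.796

Mean Ct: YCL217W glucose medium 28.845; YCL217W galactose medium 27.515; TAF10 glucose medium 18.600; TAF10 galactose medium 18.115
ΔCt(glucose medium) = 28.845 − 18.600 = 10.245
ΔCt(galactose medium) = 27.515 − 18.115 = 9.400
ΔΔCt = 9.400 − 10.245 = -0.845
Fold change = 2^(−(-0.845)) = 2^0.845 = 1.7963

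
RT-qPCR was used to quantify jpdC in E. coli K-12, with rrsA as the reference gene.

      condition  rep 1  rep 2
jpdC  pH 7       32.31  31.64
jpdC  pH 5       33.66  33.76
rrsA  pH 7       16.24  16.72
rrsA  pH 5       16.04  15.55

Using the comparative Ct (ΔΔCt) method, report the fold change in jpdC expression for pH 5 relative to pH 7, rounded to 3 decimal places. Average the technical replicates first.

Mean Ct: jpdC pH 7 31.975; jpdC pH 5 33.710; rrsA pH 7 16.480; rrsA pH 5 15.795
ΔCt(pH 7) = 31.975 − 16.480 = 15.495
ΔCt(pH 5) = 33.710 − 15.795 = 17.915
ΔΔCt = 17.915 − 15.495 = 2.420
Fold change = 2^(−2.420) = 0.1869

0.187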